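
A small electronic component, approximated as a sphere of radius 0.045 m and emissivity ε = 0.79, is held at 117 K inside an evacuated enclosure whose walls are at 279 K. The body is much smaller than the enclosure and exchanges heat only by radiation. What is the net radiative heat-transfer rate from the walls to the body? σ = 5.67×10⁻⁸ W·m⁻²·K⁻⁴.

For a small grey body in a large enclosure: P_net = εσA(T_body⁴ − T_wall⁴).
A = 4πr² = 0.02545 m²; T_body⁴ − T_wall⁴ = 1.874×10⁸ − 6.059×10⁹ = -5.872×10⁹ K⁴.
|P_net| = 0.79·5.67×10⁻⁸·0.02545·5.872×10⁹.

P_net ≈ 6.69 W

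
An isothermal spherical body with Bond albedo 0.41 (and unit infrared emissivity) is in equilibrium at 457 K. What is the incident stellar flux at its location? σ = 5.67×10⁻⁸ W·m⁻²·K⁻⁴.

S ≈ 16800 W/m²

(1−a)S·πr² = σ·4πr²·T⁴ ⇒ S = 4σT⁴/(1−a).
S = 4·5.67×10⁻⁸·4.362×10¹⁰/0.590.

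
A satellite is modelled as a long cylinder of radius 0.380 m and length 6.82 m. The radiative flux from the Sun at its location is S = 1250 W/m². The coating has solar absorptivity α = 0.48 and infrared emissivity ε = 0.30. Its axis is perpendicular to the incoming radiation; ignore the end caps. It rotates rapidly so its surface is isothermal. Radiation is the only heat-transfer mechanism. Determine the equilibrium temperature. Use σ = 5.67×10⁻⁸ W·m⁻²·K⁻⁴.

At equilibrium, absorbed power = emitted power.
Absorbing cross-section = 2rL = 5.183 m²; emitting surface = 2πrL = 16.28 m² (ratio π).
αS·A_cross = εσ·A_surf·T⁴  ⇒  T⁴ = αS/(ε·πσ).
T⁴ = 0.480·1250/(0.30·π·5.67×10⁻⁸) = 1.123×10¹⁰ K⁴.
T = (1.123×10¹⁰)^(1/4).

T ≈ 326 K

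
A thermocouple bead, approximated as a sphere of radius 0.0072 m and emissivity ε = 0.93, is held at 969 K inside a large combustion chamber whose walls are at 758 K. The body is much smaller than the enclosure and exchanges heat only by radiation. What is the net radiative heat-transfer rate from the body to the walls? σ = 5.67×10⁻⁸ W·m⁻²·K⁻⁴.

For a small grey body in a large enclosure: P_net = εσA(T_body⁴ − T_wall⁴).
A = 4πr² = 6.514×10⁻⁴ m²; T_body⁴ − T_wall⁴ = 8.816×10¹¹ − 3.301×10¹¹ = 5.515×10¹¹ K⁴.
|P_net| = 0.93·5.67×10⁻⁸·6.514×10⁻⁴·5.515×10¹¹.

P_net ≈ 18.9 W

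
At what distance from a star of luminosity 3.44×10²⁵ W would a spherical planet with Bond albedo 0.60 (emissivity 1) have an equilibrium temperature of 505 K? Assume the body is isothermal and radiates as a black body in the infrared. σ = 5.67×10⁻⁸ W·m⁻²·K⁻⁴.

For an isothermal black-emitting sphere, (1−a)S·πr² = σ·4πr²·T⁴ ⇒ S = 4σT⁴/(1−a).
S = 4·5.67×10⁻⁸·(505)⁴/0.400 = 36880 W/m².
Flux falls as S = L/(4πd²), so d = √(L/(4πS)) = √(3.44×10²⁵/(4π·36880)).

d ≈ 8.62×10⁹ m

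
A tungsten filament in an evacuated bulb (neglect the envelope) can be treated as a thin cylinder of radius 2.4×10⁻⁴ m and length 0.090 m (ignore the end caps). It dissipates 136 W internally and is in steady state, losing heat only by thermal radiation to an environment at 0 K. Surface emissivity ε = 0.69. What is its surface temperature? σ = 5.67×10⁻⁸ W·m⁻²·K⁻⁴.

Steady state: internal power = radiated power, P = εσA T⁴.
Radiating area A = 2πrL = 1.357×10⁻⁴ m².
T⁴ = P/(εσA) = 136/(0.69·5.67×10⁻⁸·1.357×10⁻⁴) = 2.561×10¹³ K⁴.
T = (2.561×10¹³)^(1/4).

T ≈ 2250 K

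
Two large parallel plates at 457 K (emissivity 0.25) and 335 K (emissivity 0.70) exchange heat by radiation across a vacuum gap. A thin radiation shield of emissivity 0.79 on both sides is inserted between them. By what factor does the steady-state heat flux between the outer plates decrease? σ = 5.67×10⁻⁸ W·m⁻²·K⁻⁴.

Without shield: q₀ = σΔ(T⁴)/(1/ε₁+1/ε₂−1) with denominator 4.429.
With shield the two gaps are in series; the resistances add: (1/ε₁+1/ε_s−1)+(1/ε_s+1/ε₂−1) = 4.266+1.694 = 5.960.
Heat-flux ratio q₀/q = 5.960/4.429.

factor ≈ 1.35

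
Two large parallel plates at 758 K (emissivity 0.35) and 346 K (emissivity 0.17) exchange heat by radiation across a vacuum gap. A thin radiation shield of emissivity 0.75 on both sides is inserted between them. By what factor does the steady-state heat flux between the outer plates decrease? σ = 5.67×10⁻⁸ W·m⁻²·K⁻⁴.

factor ≈ 1.22

Without shield: q₀ = σΔ(T⁴)/(1/ε₁+1/ε₂−1) with denominator 7.739.
With shield the two gaps are in series; the resistances add: (1/ε₁+1/ε_s−1)+(1/ε_s+1/ε₂−1) = 3.190+6.216 = 9.406.
Heat-flux ratio q₀/q = 9.406/7.739.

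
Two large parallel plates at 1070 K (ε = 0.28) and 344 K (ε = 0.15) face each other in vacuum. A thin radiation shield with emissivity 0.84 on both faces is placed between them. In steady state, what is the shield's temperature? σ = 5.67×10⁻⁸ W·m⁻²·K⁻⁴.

In steady state the net flux on the hot side equals that on the cold side.
σ(T₁⁴−T_s⁴)/D₁ = σ(T_s⁴−T₂⁴)/D₂, with D₁ = 1/ε₁+1/ε_s−1 = 3.762, D₂ = 1/ε_s+1/ε₂−1 = 6.857.
Solve for T_s⁴: T_s⁴ = (D₂·T₁⁴ + D₁·T₂⁴)/(D₁+D₂) = 8.514×10¹¹ K⁴.

T_s ≈ 961 K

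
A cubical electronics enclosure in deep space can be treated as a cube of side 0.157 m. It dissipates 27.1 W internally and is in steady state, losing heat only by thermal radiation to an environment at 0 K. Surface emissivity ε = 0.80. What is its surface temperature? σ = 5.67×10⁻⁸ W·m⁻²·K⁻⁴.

T ≈ 252 K

Steady state: internal power = radiated power, P = εσA T⁴.
Radiating area A = 6L² = 0.1479 m².
T⁴ = P/(εσA) = 27.1/(0.80·5.67×10⁻⁸·0.1479) = 4.040×10⁹ K⁴.
T = (4.040×10⁹)^(1/4).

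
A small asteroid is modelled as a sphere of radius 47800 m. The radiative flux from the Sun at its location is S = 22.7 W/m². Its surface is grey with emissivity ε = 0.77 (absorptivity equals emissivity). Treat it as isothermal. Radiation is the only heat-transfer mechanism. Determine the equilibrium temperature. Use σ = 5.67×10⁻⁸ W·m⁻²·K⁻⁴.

T ≈ 100 K

At equilibrium, absorbed power = emitted power.
Absorbing cross-section = πr² = 7.178×10⁹ m²; emitting surface = 4πr² = 2.871×10¹⁰ m² (ratio 4).
εS·A_cross = εσ·A_surf·T⁴  ⇒  T⁴ = S/(4σ)   (ε cancels).
T⁴ = 22.7/(4·5.67×10⁻⁸) = 1.001×10⁸ K⁴.
T = (1.001×10⁸)^(1/4).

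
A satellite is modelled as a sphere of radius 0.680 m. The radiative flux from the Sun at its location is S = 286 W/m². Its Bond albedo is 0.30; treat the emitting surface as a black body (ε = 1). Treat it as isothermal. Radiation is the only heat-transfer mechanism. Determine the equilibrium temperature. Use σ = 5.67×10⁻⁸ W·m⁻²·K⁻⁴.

At equilibrium, absorbed power = emitted power.
Absorbing cross-section = πr² = 1.453 m²; emitting surface = 4πr² = 5.811 m² (ratio 4).
(1−a)S·A_cross = εσ·A_surf·T⁴  ⇒  T⁴ = (1−a)S/(4σ).
T⁴ = 0.700·286/(4·5.67×10⁻⁸) = 8.827×10⁸ K⁴.
T = (8.827×10⁸)^(1/4).

T ≈ 172 K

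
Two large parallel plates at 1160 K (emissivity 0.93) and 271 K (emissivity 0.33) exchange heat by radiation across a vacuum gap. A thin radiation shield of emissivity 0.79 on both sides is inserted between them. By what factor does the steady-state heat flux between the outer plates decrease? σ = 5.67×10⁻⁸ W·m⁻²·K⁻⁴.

factor ≈ 1.49

Without shield: q₀ = σΔ(T⁴)/(1/ε₁+1/ε₂−1) with denominator 3.106.
With shield the two gaps are in series; the resistances add: (1/ε₁+1/ε_s−1)+(1/ε_s+1/ε₂−1) = 1.341+3.296 = 4.637.
Heat-flux ratio q₀/q = 4.637/3.106.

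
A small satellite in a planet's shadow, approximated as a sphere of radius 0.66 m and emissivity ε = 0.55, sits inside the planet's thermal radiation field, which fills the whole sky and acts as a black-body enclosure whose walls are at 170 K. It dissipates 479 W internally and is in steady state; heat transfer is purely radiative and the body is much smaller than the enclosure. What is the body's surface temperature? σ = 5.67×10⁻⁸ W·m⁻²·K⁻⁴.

T ≈ 246 K

For a small grey body in a large enclosure, net radiated power = εσA(T⁴ − T_w⁴).
Steady state: P = εσA(T⁴ − T_w⁴) with A = 4πr² = 5.474 m².
T⁴ = P/(εσA) + T_w⁴ = 479/(0.55·5.67×10⁻⁸·5.474) + (170)⁴
    = 2.806×10⁹ + 8.352×10⁸ = 3.641×10⁹ K⁴.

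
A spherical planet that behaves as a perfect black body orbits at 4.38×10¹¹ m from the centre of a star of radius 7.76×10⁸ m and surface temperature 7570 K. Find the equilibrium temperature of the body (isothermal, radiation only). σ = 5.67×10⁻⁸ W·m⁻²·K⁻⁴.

The star's surface emits σT_*⁴; at distance d the flux is S = σT_*⁴(R_*/d)².
S = 5.67×10⁻⁸·(7570)⁴·(7.76×10⁸/4.38×10¹¹)² = 584.4 W/m².
For an isothermal sphere T⁴ = (1−a)S/(4σ) = 2.577×10⁹ K⁴.

T ≈ 225 K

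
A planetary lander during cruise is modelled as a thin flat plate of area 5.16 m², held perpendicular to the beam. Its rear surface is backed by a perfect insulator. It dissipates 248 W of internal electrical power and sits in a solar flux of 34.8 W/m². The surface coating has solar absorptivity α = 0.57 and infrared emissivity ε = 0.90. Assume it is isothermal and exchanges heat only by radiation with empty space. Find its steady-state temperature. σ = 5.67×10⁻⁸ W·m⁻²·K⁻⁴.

T ≈ 191 K

At steady state, absorbed solar power + internal power = radiated power.
Absorbed: α·S·A_cross = 0.57·34.8·5.160 = 102.4 W (cross-section A).
Total input = 102.4 + 248 = 350.4 W.
Radiated: εσ·A_surf·T⁴ with A_surf = A = 5.160 m².
T⁴ = 350.4/(0.90·5.67×10⁻⁸·5.160) = 1.331×10⁹ K⁴.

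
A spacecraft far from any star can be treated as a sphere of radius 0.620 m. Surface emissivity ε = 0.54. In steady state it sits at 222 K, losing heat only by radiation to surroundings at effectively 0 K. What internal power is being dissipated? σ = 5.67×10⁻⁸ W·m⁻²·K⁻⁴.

Steady state: P = εσA T⁴.
A = 4πr² = 4.831 m²; T⁴ = (222)⁴ = 2.429×10⁹ K⁴.
P = 0.54 × 5.67×10⁻⁸ × 4.831 × 2.429×10⁹.

P ≈ 359 W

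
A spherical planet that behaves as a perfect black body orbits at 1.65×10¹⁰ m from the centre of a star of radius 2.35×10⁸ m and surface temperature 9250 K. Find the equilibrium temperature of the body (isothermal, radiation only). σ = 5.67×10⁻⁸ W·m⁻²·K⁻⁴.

The star's surface emits σT_*⁴; at distance d the flux is S = σT_*⁴(R_*/d)².
S = 5.67×10⁻⁸·(9250)⁴·(2.35×10⁸/1.65×10¹⁰)² = 84200 W/m².
For an isothermal sphere T⁴ = (1−a)S/(4σ) = 3.713×10¹¹ K⁴.

T ≈ 781 K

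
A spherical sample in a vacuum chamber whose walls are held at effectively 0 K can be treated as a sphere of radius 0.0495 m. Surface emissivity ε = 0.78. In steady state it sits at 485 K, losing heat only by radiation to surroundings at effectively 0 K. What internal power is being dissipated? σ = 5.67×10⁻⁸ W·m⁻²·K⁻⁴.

Steady state: P = εσA T⁴.
A = 4πr² = 0.03079 m²; T⁴ = (485)⁴ = 5.533×10¹⁰ K⁴.
P = 0.78 × 5.67×10⁻⁸ × 0.03079 × 5.533×10¹⁰.

P ≈ 75.3 W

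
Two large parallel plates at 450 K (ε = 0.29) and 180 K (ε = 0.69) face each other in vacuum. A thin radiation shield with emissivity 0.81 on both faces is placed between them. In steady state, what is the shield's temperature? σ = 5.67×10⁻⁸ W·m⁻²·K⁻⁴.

In steady state the net flux on the hot side equals that on the cold side.
σ(T₁⁴−T_s⁴)/D₁ = σ(T_s⁴−T₂⁴)/D₂, with D₁ = 1/ε₁+1/ε_s−1 = 3.683, D₂ = 1/ε_s+1/ε₂−1 = 1.684.
Solve for T_s⁴: T_s⁴ = (D₂·T₁⁴ + D₁·T₂⁴)/(D₁+D₂) = 1.359×10¹⁰ K⁴.

T_s ≈ 341 K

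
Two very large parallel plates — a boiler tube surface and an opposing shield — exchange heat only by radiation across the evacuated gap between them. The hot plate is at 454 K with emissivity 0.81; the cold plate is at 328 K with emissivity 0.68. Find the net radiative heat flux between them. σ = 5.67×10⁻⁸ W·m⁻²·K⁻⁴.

q ≈ 1030 W/m²

For two infinite grey parallel plates, q = σ(T₁⁴ − T₂⁴)/(1/ε₁ + 1/ε₂ − 1).
T₁⁴ − T₂⁴ = 4.248×10¹⁰ − 1.157×10¹⁰ = 3.091×10¹⁰ K⁴.
1/ε₁ + 1/ε₂ − 1 = 1.235 + 1.471 − 1 = 1.705.
q = 5.67×10⁻⁸ × 3.091×10¹⁰ / 1.705.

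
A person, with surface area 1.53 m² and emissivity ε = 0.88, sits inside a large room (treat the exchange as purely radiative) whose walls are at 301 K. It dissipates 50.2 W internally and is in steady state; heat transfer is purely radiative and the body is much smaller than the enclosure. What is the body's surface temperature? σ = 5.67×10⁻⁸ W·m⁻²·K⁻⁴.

T ≈ 307 K

For a small grey body in a large enclosure, net radiated power = εσA(T⁴ − T_w⁴).
Steady state: P = εσA(T⁴ − T_w⁴) with A = 1.53 m².
T⁴ = P/(εσA) + T_w⁴ = 50.2/(0.88·5.67×10⁻⁸·1.530) + (301)⁴
    = 6.576×10⁸ + 8.209×10⁹ = 8.866×10⁹ K⁴.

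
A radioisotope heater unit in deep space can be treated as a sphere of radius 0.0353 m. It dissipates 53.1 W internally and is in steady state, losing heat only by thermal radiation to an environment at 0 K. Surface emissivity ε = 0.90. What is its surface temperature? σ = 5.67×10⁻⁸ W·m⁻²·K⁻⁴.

Steady state: internal power = radiated power, P = εσA T⁴.
Radiating area A = 4πr² = 0.01566 m².
T⁴ = P/(εσA) = 53.1/(0.90·5.67×10⁻⁸·0.01566) = 6.645×10¹⁰ K⁴.
T = (6.645×10¹⁰)^(1/4).

T ≈ 508 K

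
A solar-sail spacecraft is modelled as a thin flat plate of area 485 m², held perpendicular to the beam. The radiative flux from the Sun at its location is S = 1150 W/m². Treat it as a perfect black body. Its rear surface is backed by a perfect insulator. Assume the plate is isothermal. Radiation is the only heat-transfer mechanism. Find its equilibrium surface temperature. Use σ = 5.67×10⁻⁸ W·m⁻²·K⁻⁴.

At equilibrium, absorbed power = emitted power.
Absorbing cross-section = A = 485.0 m²; emitting surface = A = 485.0 m² (ratio 1).
S·A_cross = εσ·A_surf·T⁴  ⇒  T⁴ = S/(1σ).
T⁴ = 1.00·1150/(1·5.67×10⁻⁸) = 2.028×10¹⁰ K⁴.
T = (2.028×10¹⁰)^(1/4).

T ≈ 377 K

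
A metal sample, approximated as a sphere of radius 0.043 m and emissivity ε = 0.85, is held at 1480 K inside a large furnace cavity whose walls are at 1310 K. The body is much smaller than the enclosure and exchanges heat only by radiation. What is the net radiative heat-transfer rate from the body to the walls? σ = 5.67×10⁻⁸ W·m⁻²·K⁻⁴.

For a small grey body in a large enclosure: P_net = εσA(T_body⁴ − T_wall⁴).
A = 4πr² = 0.02324 m²; T_body⁴ − T_wall⁴ = 4.798×10¹² − 2.945×10¹² = 1.853×10¹² K⁴.
|P_net| = 0.85·5.67×10⁻⁸·0.02324·1.853×10¹².

P_net ≈ 2070 W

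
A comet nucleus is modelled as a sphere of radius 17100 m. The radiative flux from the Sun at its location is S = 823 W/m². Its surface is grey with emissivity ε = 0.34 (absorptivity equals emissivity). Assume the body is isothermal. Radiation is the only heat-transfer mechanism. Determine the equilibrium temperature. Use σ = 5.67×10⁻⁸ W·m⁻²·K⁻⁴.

T ≈ 245 K

At equilibrium, absorbed power = emitted power.
Absorbing cross-section = πr² = 9.186×10⁸ m²; emitting surface = 4πr² = 3.675×10⁹ m² (ratio 4).
εS·A_cross = εσ·A_surf·T⁴  ⇒  T⁴ = S/(4σ)   (ε cancels).
T⁴ = 823/(4·5.67×10⁻⁸) = 3.629×10⁹ K⁴.
T = (3.629×10⁹)^(1/4).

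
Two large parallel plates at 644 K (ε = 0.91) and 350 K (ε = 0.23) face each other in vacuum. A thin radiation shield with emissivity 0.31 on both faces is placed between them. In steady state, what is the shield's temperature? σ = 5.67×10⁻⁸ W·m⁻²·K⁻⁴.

In steady state the net flux on the hot side equals that on the cold side.
σ(T₁⁴−T_s⁴)/D₁ = σ(T_s⁴−T₂⁴)/D₂, with D₁ = 1/ε₁+1/ε_s−1 = 3.325, D₂ = 1/ε_s+1/ε₂−1 = 6.574.
Solve for T_s⁴: T_s⁴ = (D₂·T₁⁴ + D₁·T₂⁴)/(D₁+D₂) = 1.193×10¹¹ K⁴.

T_s ≈ 588 K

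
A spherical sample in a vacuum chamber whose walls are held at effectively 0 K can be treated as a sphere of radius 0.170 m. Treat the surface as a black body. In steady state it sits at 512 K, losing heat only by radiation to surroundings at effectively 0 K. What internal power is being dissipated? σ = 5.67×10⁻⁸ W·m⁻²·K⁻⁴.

Steady state: P = εσA T⁴.
A = 4πr² = 0.3632 m²; T⁴ = (512)⁴ = 6.872×10¹⁰ K⁴.
P = 1.0 × 5.67×10⁻⁸ × 0.3632 × 6.872×10¹⁰.

P ≈ 1420 W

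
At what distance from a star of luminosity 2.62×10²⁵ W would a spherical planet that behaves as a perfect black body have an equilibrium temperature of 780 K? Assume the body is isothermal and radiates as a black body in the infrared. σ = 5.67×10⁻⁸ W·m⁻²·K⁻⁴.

For an isothermal black-emitting sphere, (1−a)S·πr² = σ·4πr²·T⁴ ⇒ S = 4σT⁴/(1−a).
S = 4·5.67×10⁻⁸·(780)⁴/1.00 = 83950 W/m².
Flux falls as S = L/(4πd²), so d = √(L/(4πS)) = √(2.62×10²⁵/(4π·83950)).

d ≈ 4.98×10⁹ m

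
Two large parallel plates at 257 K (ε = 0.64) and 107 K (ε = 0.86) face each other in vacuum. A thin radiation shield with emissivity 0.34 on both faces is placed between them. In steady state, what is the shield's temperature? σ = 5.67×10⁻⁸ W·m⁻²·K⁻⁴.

In steady state the net flux on the hot side equals that on the cold side.
σ(T₁⁴−T_s⁴)/D₁ = σ(T_s⁴−T₂⁴)/D₂, with D₁ = 1/ε₁+1/ε_s−1 = 3.504, D₂ = 1/ε_s+1/ε₂−1 = 3.104.
Solve for T_s⁴: T_s⁴ = (D₂·T₁⁴ + D₁·T₂⁴)/(D₁+D₂) = 2.119×10⁹ K⁴.

T_s ≈ 215 K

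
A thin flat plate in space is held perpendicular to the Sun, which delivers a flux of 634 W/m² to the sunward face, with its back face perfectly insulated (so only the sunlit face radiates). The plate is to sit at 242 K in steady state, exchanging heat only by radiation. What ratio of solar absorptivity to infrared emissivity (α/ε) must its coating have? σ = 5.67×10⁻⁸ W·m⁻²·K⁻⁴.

Balance: αS·A = εσ·1A·T⁴ ⇒ α/ε = σT⁴/S.
α/ε = 5.67×10⁻⁸·(242)⁴/634 = 5.67×10⁻⁸·3.430×10⁹/634.

α/ε ≈ 0.307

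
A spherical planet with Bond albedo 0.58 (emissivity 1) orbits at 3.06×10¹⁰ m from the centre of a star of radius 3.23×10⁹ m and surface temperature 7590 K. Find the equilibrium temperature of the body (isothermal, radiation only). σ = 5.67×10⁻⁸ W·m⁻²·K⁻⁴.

The star's surface emits σT_*⁴; at distance d the flux is S = σT_*⁴(R_*/d)².
S = 5.67×10⁻⁸·(7590)⁴·(3.23×10⁹/3.06×10¹⁰)² = 2.097×10⁶ W/m².
For an isothermal sphere T⁴ = (1−a)S/(4σ) = 3.883×10¹² K⁴.

T ≈ 1400 K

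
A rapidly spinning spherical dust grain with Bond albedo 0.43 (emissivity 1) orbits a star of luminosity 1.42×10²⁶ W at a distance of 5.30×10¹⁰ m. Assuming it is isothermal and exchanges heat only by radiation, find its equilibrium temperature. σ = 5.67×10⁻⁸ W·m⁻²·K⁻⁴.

T ≈ 317 K

First find the stellar flux at distance d: S = L/(4πd²) = 1.42×10²⁶/(4π·(5.30×10¹⁰)²) = 4023 W/m².
For an isothermal sphere, absorbed (1−a)S·πr² = emitted σ·4πr²·T⁴, so T⁴ = (1−a)S/(4σ).
T⁴ = 0.570·4023/(4·5.67×10⁻⁸) = 1.011×10¹⁰ K⁴.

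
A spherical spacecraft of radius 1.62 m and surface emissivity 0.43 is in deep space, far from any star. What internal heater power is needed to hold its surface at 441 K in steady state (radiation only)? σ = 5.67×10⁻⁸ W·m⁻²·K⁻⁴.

P ≈ 30400 W

P = εσ·4πr²·T⁴.
4πr² = 32.98 m²; T⁴ = 3.782×10¹⁰ K⁴.
P = 0.43·5.67×10⁻⁸·32.98·3.782×10¹⁰.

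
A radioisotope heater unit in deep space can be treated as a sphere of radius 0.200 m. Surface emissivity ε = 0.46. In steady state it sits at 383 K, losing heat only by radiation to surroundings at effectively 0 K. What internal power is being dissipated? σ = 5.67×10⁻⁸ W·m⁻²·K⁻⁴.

P ≈ 282 W

Steady state: P = εσA T⁴.
A = 4πr² = 0.5027 m²; T⁴ = (383)⁴ = 2.152×10¹⁰ K⁴.
P = 0.46 × 5.67×10⁻⁸ × 0.5027 × 2.152×10¹⁰.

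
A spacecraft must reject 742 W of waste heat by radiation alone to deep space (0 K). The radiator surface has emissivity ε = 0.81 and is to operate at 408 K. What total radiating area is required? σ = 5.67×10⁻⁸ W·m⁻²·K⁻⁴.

P = εσA T⁴ ⇒ A = P/(εσT⁴).
T⁴ = 2.771×10¹⁰ K⁴.
A = 742/(0.81 × 5.67×10⁻⁸ × 2.771×10¹⁰).

A ≈ 0.583 m²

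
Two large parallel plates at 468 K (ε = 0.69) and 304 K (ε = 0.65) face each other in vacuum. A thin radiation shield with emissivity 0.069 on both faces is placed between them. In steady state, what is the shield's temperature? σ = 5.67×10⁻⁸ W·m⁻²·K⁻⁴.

T_s ≈ 410 K

In steady state the net flux on the hot side equals that on the cold side.
σ(T₁⁴−T_s⁴)/D₁ = σ(T_s⁴−T₂⁴)/D₂, with D₁ = 1/ε₁+1/ε_s−1 = 14.94, D₂ = 1/ε_s+1/ε₂−1 = 15.03.
Solve for T_s⁴: T_s⁴ = (D₂·T₁⁴ + D₁·T₂⁴)/(D₁+D₂) = 2.831×10¹⁰ K⁴.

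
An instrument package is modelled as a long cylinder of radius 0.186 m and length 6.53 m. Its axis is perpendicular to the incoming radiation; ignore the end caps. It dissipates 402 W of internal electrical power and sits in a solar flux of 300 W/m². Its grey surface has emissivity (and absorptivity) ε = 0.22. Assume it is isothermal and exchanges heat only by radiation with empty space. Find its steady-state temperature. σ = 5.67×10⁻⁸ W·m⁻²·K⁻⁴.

T ≈ 277 K

At steady state, absorbed solar power + internal power = radiated power.
Absorbed: α·S·A_cross = 0.22·300·2.429 = 160.3 W (cross-section 2rL).
Total input = 160.3 + 402 = 562.3 W.
Radiated: εσ·A_surf·T⁴ with A_surf = 2πrL = 7.631 m².
T⁴ = 562.3/(0.22·5.67×10⁻⁸·7.631) = 5.907×10⁹ K⁴.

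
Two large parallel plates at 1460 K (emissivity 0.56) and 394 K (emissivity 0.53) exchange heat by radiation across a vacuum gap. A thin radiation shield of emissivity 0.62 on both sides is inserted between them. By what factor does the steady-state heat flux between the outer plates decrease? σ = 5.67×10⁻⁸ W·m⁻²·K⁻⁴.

Without shield: q₀ = σΔ(T⁴)/(1/ε₁+1/ε₂−1) with denominator 2.673.
With shield the two gaps are in series; the resistances add: (1/ε₁+1/ε_s−1)+(1/ε_s+1/ε₂−1) = 2.399+2.500 = 4.898.
Heat-flux ratio q₀/q = 4.898/2.673.

factor ≈ 1.83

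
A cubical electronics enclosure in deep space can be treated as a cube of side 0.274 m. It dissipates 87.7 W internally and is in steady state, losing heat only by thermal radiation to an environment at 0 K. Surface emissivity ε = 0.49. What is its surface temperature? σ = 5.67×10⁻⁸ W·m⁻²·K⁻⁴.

Steady state: internal power = radiated power, P = εσA T⁴.
Radiating area A = 6L² = 0.4505 m².
T⁴ = P/(εσA) = 87.7/(0.49·5.67×10⁻⁸·0.4505) = 7.008×10⁹ K⁴.
T = (7.008×10⁹)^(1/4).

T ≈ 289 K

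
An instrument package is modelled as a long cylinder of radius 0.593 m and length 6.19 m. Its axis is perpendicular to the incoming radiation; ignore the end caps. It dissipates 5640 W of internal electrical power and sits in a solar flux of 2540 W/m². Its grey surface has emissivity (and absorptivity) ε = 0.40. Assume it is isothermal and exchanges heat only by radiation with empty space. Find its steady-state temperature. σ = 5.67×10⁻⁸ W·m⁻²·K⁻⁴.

At steady state, absorbed solar power + internal power = radiated power.
Absorbed: α·S·A_cross = 0.40·2540·7.341 = 7459 W (cross-section 2rL).
Total input = 7459 + 5640 = 13100 W.
Radiated: εσ·A_surf·T⁴ with A_surf = 2πrL = 23.06 m².
T⁴ = 13100/(0.40·5.67×10⁻⁸·23.06) = 2.504×10¹⁰ K⁴.

T ≈ 398 K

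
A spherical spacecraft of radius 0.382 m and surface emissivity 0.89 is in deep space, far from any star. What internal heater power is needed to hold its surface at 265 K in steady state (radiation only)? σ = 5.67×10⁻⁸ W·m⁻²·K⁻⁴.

P ≈ 456 W

P = εσ·4πr²·T⁴.
4πr² = 1.834 m²; T⁴ = 4.932×10⁹ K⁴.
P = 0.89·5.67×10⁻⁸·1.834·4.932×10⁹.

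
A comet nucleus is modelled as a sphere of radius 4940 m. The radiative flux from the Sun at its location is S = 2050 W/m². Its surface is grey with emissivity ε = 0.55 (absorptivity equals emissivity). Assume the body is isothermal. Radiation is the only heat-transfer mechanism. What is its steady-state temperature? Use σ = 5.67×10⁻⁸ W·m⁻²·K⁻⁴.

T ≈ 308 K

At equilibrium, absorbed power = emitted power.
Absorbing cross-section = πr² = 7.667×10⁷ m²; emitting surface = 4πr² = 3.067×10⁸ m² (ratio 4).
εS·A_cross = εσ·A_surf·T⁴  ⇒  T⁴ = S/(4σ)   (ε cancels).
T⁴ = 2050/(4·5.67×10⁻⁸) = 9.039×10⁹ K⁴.
T = (9.039×10⁹)^(1/4).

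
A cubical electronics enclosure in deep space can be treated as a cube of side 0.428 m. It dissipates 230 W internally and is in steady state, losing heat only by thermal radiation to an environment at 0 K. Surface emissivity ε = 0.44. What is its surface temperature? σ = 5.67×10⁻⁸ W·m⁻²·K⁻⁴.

Steady state: internal power = radiated power, P = εσA T⁴.
Radiating area A = 6L² = 1.099 m².
T⁴ = P/(εσA) = 230/(0.44·5.67×10⁻⁸·1.099) = 8.388×10⁹ K⁴.
T = (8.388×10⁹)^(1/4).

T ≈ 303 K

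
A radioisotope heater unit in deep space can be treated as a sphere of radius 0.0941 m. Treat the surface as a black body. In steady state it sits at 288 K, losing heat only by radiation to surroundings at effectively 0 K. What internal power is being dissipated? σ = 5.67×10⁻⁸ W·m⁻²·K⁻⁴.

P ≈ 43.4 W

Steady state: P = εσA T⁴.
A = 4πr² = 0.1113 m²; T⁴ = (288)⁴ = 6.880×10⁹ K⁴.
P = 1.0 × 5.67×10⁻⁸ × 0.1113 × 6.880×10⁹.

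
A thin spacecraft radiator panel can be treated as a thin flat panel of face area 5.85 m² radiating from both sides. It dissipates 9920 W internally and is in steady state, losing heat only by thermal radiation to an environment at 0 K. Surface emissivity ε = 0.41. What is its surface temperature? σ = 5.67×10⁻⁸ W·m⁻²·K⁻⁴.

Steady state: internal power = radiated power, P = εσA T⁴.
Radiating area A = 2·5.85 = 11.70 m².
T⁴ = P/(εσA) = 9920/(0.41·5.67×10⁻⁸·11.70) = 3.647×10¹⁰ K⁴.
T = (3.647×10¹⁰)^(1/4).

T ≈ 437 K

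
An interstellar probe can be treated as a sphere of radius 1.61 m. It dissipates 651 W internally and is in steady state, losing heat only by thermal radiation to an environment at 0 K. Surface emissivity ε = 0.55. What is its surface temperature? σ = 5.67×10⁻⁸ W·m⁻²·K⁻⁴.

Steady state: internal power = radiated power, P = εσA T⁴.
Radiating area A = 4πr² = 32.57 m².
T⁴ = P/(εσA) = 651/(0.55·5.67×10⁻⁸·32.57) = 6.409×10⁸ K⁴.
T = (6.409×10⁸)^(1/4).

T ≈ 159 K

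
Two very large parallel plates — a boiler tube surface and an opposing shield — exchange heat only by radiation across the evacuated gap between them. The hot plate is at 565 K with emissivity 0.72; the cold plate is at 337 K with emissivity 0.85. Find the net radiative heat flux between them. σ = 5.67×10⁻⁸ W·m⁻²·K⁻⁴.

q ≈ 3220 W/m²

For two infinite grey parallel plates, q = σ(T₁⁴ − T₂⁴)/(1/ε₁ + 1/ε₂ − 1).
T₁⁴ − T₂⁴ = 1.019×10¹¹ − 1.290×10¹⁰ = 8.901×10¹⁰ K⁴.
1/ε₁ + 1/ε₂ − 1 = 1.389 + 1.176 − 1 = 1.565.
q = 5.67×10⁻⁸ × 8.901×10¹⁰ / 1.565.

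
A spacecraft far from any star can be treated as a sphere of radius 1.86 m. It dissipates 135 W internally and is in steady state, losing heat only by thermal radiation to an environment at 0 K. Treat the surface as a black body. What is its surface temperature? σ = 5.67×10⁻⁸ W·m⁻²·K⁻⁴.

T ≈ 86.0 K

Steady state: internal power = radiated power, P = εσA T⁴.
Radiating area A = 4πr² = 43.47 m².
T⁴ = P/(εσA) = 135/(1.0·5.67×10⁻⁸·43.47) = 5.477×10⁷ K⁴.
T = (5.477×10⁷)^(1/4).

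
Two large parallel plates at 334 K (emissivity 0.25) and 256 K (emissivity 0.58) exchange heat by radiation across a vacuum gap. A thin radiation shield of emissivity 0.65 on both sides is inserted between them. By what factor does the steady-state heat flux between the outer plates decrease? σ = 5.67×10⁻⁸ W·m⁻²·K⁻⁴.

factor ≈ 1.44

Without shield: q₀ = σΔ(T⁴)/(1/ε₁+1/ε₂−1) with denominator 4.724.
With shield the two gaps are in series; the resistances add: (1/ε₁+1/ε_s−1)+(1/ε_s+1/ε₂−1) = 4.538+2.263 = 6.801.
Heat-flux ratio q₀/q = 6.801/4.724.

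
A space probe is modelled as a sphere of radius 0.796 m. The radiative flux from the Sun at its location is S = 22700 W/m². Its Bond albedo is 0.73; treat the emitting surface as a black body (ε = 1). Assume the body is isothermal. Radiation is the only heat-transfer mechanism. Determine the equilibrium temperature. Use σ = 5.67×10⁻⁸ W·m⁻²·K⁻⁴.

T ≈ 405 K

At equilibrium, absorbed power = emitted power.
Absorbing cross-section = πr² = 1.991 m²; emitting surface = 4πr² = 7.962 m² (ratio 4).
(1−a)S·A_cross = εσ·A_surf·T⁴  ⇒  T⁴ = (1−a)S/(4σ).
T⁴ = 0.270·22700/(4·5.67×10⁻⁸) = 2.702×10¹⁰ K⁴.
T = (2.702×10¹⁰)^(1/4).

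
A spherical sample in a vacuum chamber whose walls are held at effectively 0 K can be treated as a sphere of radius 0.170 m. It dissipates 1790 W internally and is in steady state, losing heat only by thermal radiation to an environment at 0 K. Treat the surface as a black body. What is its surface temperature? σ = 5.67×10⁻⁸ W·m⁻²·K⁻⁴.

Steady state: internal power = radiated power, P = εσA T⁴.
Radiating area A = 4πr² = 0.3632 m².
T⁴ = P/(εσA) = 1790/(1.0·5.67×10⁻⁸·0.3632) = 8.693×10¹⁰ K⁴.
T = (8.693×10¹⁰)^(1/4).

T ≈ 543 K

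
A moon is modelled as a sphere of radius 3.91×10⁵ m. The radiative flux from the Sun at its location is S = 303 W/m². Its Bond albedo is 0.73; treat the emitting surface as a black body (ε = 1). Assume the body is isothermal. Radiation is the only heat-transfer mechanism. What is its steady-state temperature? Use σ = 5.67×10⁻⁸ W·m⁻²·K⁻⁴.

At equilibrium, absorbed power = emitted power.
Absorbing cross-section = πr² = 4.803×10¹¹ m²; emitting surface = 4πr² = 1.921×10¹² m² (ratio 4).
(1−a)S·A_cross = εσ·A_surf·T⁴  ⇒  T⁴ = (1−a)S/(4σ).
T⁴ = 0.270·303/(4·5.67×10⁻⁸) = 3.607×10⁸ K⁴.
T = (3.607×10⁸)^(1/4).

T ≈ 138 K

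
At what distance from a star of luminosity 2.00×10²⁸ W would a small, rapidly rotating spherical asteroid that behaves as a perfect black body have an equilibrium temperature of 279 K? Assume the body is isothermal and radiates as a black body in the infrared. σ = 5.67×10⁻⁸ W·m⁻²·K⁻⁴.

For an isothermal black-emitting sphere, (1−a)S·πr² = σ·4πr²·T⁴ ⇒ S = 4σT⁴/(1−a).
S = 4·5.67×10⁻⁸·(279)⁴/1.00 = 1374 W/m².
Flux falls as S = L/(4πd²), so d = √(L/(4πS)) = √(2.00×10²⁸/(4π·1374)).

d ≈ 1.08×10¹² m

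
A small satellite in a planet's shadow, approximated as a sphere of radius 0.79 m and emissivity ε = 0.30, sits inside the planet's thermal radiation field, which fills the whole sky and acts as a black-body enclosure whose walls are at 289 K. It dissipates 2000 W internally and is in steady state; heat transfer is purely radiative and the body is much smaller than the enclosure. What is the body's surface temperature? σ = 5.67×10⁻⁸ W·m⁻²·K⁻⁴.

For a small grey body in a large enclosure, net radiated power = εσA(T⁴ − T_w⁴).
Steady state: P = εσA(T⁴ − T_w⁴) with A = 4πr² = 7.843 m².
T⁴ = P/(εσA) + T_w⁴ = 2000/(0.30·5.67×10⁻⁸·7.843) + (289)⁴
    = 1.499×10¹⁰ + 6.976×10⁹ = 2.197×10¹⁰ K⁴.

T ≈ 385 K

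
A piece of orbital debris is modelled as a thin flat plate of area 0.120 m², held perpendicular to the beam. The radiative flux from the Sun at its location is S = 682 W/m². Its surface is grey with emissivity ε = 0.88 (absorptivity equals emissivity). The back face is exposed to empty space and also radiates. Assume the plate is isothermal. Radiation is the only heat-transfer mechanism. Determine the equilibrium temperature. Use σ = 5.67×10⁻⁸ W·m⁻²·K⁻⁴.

T ≈ 278 K

At equilibrium, absorbed power = emitted power.
Absorbing cross-section = A = 0.1200 m²; emitting surface = 2A = 0.2400 m² (ratio 2).
εS·A_cross = εσ·A_surf·T⁴  ⇒  T⁴ = S/(2σ)   (ε cancels).
T⁴ = 682/(2·5.67×10⁻⁸) = 6.014×10⁹ K⁴.
T = (6.014×10⁹)^(1/4).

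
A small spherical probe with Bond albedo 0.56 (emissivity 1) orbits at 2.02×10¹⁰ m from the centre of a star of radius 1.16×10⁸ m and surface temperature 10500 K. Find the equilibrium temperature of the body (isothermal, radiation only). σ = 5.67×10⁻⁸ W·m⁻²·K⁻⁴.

The star's surface emits σT_*⁴; at distance d the flux is S = σT_*⁴(R_*/d)².
S = 5.67×10⁻⁸·(10500)⁴·(1.16×10⁸/2.02×10¹⁰)² = 22730 W/m².
For an isothermal sphere T⁴ = (1−a)S/(4σ) = 4.409×10¹⁰ K⁴.

T ≈ 458 K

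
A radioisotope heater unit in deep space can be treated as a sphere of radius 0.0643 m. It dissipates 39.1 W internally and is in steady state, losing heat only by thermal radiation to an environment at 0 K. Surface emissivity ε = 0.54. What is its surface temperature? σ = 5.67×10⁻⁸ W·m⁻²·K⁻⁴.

T ≈ 396 K

Steady state: internal power = radiated power, P = εσA T⁴.
Radiating area A = 4πr² = 0.05196 m².
T⁴ = P/(εσA) = 39.1/(0.54·5.67×10⁻⁸·0.05196) = 2.458×10¹⁰ K⁴.
T = (2.458×10¹⁰)^(1/4).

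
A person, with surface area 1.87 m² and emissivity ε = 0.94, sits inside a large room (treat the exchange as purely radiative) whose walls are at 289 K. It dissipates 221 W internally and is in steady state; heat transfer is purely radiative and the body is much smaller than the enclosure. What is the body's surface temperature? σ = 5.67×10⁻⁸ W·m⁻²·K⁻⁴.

T ≈ 310 K

For a small grey body in a large enclosure, net radiated power = εσA(T⁴ − T_w⁴).
Steady state: P = εσA(T⁴ − T_w⁴) with A = 1.87 m².
T⁴ = P/(εσA) + T_w⁴ = 221/(0.94·5.67×10⁻⁸·1.870) + (289)⁴
    = 2.217×10⁹ + 6.976×10⁹ = 9.193×10⁹ K⁴.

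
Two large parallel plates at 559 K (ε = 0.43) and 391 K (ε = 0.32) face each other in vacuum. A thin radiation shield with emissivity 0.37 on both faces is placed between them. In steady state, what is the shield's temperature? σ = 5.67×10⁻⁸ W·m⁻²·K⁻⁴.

In steady state the net flux on the hot side equals that on the cold side.
σ(T₁⁴−T_s⁴)/D₁ = σ(T_s⁴−T₂⁴)/D₂, with D₁ = 1/ε₁+1/ε_s−1 = 4.028, D₂ = 1/ε_s+1/ε₂−1 = 4.828.
Solve for T_s⁴: T_s⁴ = (D₂·T₁⁴ + D₁·T₂⁴)/(D₁+D₂) = 6.386×10¹⁰ K⁴.

T_s ≈ 503 K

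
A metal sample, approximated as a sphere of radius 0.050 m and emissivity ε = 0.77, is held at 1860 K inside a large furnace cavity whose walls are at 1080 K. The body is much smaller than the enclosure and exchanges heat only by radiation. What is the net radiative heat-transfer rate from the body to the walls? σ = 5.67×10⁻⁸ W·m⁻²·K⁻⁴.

For a small grey body in a large enclosure: P_net = εσA(T_body⁴ − T_wall⁴).
A = 4πr² = 0.03142 m²; T_body⁴ − T_wall⁴ = 1.197×10¹³ − 1.360×10¹² = 1.061×10¹³ K⁴.
|P_net| = 0.77·5.67×10⁻⁸·0.03142·1.061×10¹³.

P_net ≈ 14600 W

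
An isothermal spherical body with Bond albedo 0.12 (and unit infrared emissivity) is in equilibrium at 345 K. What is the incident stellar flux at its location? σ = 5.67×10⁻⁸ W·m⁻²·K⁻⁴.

S ≈ 3650 W/m²

(1−a)S·πr² = σ·4πr²·T⁴ ⇒ S = 4σT⁴/(1−a).
S = 4·5.67×10⁻⁸·1.417×10¹⁰/0.880.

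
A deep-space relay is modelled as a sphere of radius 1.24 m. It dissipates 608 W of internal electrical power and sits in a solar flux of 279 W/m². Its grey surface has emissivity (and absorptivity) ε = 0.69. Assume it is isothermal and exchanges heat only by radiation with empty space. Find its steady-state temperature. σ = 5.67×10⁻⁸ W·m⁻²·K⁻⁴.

T ≈ 212 K

At steady state, absorbed solar power + internal power = radiated power.
Absorbed: α·S·A_cross = 0.69·279·4.831 = 929.9 W (cross-section πr²).
Total input = 929.9 + 608 = 1538 W.
Radiated: εσ·A_surf·T⁴ with A_surf = 4πr² = 19.32 m².
T⁴ = 1538/(0.69·5.67×10⁻⁸·19.32) = 2.034×10⁹ K⁴.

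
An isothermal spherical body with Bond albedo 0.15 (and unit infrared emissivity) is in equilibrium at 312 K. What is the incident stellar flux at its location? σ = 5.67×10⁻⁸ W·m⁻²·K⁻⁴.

(1−a)S·πr² = σ·4πr²·T⁴ ⇒ S = 4σT⁴/(1−a).
S = 4·5.67×10⁻⁸·9.476×10⁹/0.850.

S ≈ 2530 W/m²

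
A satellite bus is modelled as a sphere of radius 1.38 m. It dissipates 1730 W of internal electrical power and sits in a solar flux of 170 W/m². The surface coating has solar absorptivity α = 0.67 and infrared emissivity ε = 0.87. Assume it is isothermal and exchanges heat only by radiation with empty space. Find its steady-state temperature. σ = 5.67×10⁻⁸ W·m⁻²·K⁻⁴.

T ≈ 213 K

At steady state, absorbed solar power + internal power = radiated power.
Absorbed: α·S·A_cross = 0.67·170·5.983 = 681.4 W (cross-section πr²).
Total input = 681.4 + 1730 = 2411 W.
Radiated: εσ·A_surf·T⁴ with A_surf = 4πr² = 23.93 m².
T⁴ = 2411/(0.87·5.67×10⁻⁸·23.93) = 2.043×10⁹ K⁴.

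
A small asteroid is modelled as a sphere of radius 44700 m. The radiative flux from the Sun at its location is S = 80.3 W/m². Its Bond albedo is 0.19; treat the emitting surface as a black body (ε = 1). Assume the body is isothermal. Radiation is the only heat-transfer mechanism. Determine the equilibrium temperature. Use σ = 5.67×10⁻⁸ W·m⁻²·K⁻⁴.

T ≈ 130 K

At equilibrium, absorbed power = emitted power.
Absorbing cross-section = πr² = 6.277×10⁹ m²; emitting surface = 4πr² = 2.511×10¹⁰ m² (ratio 4).
(1−a)S·A_cross = εσ·A_surf·T⁴  ⇒  T⁴ = (1−a)S/(4σ).
T⁴ = 0.810·80.3/(4·5.67×10⁻⁸) = 2.868×10⁸ K⁴.
T = (2.868×10⁸)^(1/4).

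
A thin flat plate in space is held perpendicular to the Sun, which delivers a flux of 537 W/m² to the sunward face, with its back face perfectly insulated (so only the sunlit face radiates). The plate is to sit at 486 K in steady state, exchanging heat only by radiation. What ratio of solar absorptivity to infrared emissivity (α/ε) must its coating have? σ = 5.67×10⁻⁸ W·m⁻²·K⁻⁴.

α/ε ≈ 5.89

Balance: αS·A = εσ·1A·T⁴ ⇒ α/ε = σT⁴/S.
α/ε = 5.67×10⁻⁸·(486)⁴/537 = 5.67×10⁻⁸·5.579×10¹⁰/537.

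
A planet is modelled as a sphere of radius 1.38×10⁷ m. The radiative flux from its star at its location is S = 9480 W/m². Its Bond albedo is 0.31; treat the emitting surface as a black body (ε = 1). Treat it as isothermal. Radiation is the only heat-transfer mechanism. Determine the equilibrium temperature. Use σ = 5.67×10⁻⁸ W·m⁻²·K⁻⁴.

At equilibrium, absorbed power = emitted power.
Absorbing cross-section = πr² = 5.983×10¹⁴ m²; emitting surface = 4πr² = 2.393×10¹⁵ m² (ratio 4).
(1−a)S·A_cross = εσ·A_surf·T⁴  ⇒  T⁴ = (1−a)S/(4σ).
T⁴ = 0.690·9480/(4·5.67×10⁻⁸) = 2.884×10¹⁰ K⁴.
T = (2.884×10¹⁰)^(1/4).

T ≈ 412 K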